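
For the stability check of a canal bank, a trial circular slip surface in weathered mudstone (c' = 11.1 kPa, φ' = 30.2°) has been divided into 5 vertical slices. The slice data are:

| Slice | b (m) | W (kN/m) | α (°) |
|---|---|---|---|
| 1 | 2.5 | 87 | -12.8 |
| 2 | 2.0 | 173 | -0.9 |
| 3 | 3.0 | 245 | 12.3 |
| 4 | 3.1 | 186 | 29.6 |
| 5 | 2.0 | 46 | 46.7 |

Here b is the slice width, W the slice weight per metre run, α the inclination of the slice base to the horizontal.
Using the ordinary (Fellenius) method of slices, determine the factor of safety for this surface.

FS = 3.59

Ordinary method of slices: FS = Σ[c'·Δl_i + (W_i cosα_i)·tanφ'] / Σ W_i sinα_i, with Δl_i = b_i / cosα_i.
Slice 1: Δl = 2.5/cos(-12.8°) = 2.564 m; N'_1 = 87·cos(-12.8°) = 84.8; c'Δl = 28.46; W sinα = -19.3
Slice 2: Δl = 2.0/cos(-0.9°) = 2.000 m; N'_2 = 173·cos(-0.9°) = 173.0; c'Δl = 22.20; W sinα = -2.7
Slice 3: Δl = 3.0/cos12.3° = 3.070 m; N'_3 = 245·cos12.3° = 239.4; c'Δl = 34.08; W sinα = 52.2
Slice 4: Δl = 3.1/cos29.6° = 3.565 m; N'_4 = 186·cos29.6° = 161.7; c'Δl = 39.57; W sinα = 91.9
Slice 5: Δl = 2.0/cos46.7° = 2.916 m; N'_5 = 46·cos46.7° = 31.5; c'Δl = 32.37; W sinα = 33.5
Σc'Δl = 156.7 kN/m; ΣN' = 690.5 kN/m; ΣW sinα = 155.6 kN/m
Resisting = 156.7 + 690.5·tan30.2° = 156.7 + 401.9 = 558.5 kN/m
FS = 558.5 / 155.6 = 3.591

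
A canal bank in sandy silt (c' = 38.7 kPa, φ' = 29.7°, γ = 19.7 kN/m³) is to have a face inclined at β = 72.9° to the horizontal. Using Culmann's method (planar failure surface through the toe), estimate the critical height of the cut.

Culmann's analysis gives the critical failure plane at α_cr = (β + φ')/2 = (72.9 + 29.7)/2 = 51.3°, and the critical height
H_c = (4c'/γ) · sinβ cosφ' / [1 − cos(β − φ')]
    = (4·38.7/19.7) · sin72.9°·cos29.7° / [1 − cos(43.2°)]
    = 7.858 · 0.9558·0.8686 / [1 − 0.7290]
    = 7.858 · 0.8302 / 0.2710
    = 24.07 m

H_c = 24.07 m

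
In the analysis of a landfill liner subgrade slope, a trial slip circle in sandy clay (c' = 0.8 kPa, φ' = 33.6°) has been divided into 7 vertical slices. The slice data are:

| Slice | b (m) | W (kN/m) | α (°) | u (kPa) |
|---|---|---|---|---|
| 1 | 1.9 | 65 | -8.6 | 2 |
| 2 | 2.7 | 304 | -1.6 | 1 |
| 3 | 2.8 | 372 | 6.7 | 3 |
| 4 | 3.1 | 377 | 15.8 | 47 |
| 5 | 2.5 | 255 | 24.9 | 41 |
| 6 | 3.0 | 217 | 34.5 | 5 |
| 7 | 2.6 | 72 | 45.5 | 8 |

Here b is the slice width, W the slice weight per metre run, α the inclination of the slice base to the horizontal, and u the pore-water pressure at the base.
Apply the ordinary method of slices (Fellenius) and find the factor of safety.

Ordinary method of slices: FS = Σ[c'·Δl_i + (W_i cosα_i − u_i·Δl_i)·tanφ'] / Σ W_i sinα_i, with Δl_i = b_i / cosα_i.
Slice 1: Δl = 1.9/cos(-8.6°) = 1.922 m; N'_1 = 65·cos(-8.6°) − 2·1.922 = 60.4; c'Δl = 1.54; W sinα = -9.7
Slice 2: Δl = 2.7/cos(-1.6°) = 2.701 m; N'_2 = 304·cos(-1.6°) − 1·2.701 = 301.2; c'Δl = 2.16; W sinα = -8.5
Slice 3: Δl = 2.8/cos6.7° = 2.819 m; N'_3 = 372·cos6.7° − 3·2.819 = 361.0; c'Δl = 2.26; W sinα = 43.4
Slice 4: Δl = 3.1/cos15.8° = 3.222 m; N'_4 = 377·cos15.8° − 47·3.222 = 211.3; c'Δl = 2.58; W sinα = 102.6
Slice 5: Δl = 2.5/cos24.9° = 2.756 m; N'_5 = 255·cos24.9° − 41·2.756 = 118.3; c'Δl = 2.20; W sinα = 107.4
Slice 6: Δl = 3.0/cos34.5° = 3.640 m; N'_6 = 217·cos34.5° − 5·3.640 = 160.6; c'Δl = 2.91; W sinα = 122.9
Slice 7: Δl = 2.6/cos45.5° = 3.709 m; N'_7 = 72·cos45.5° − 8·3.709 = 20.8; c'Δl = 2.97; W sinα = 51.4
Σc'Δl = 16.6 kN/m; ΣN' = 1233.7 kN/m; ΣW sinα = 409.5 kN/m
Resisting = 16.6 + 1233.7·tan33.6° = 16.6 + 819.6 = 836.3 kN/m
FS = 836.3 / 409.5 = 2.042

FS = 2.04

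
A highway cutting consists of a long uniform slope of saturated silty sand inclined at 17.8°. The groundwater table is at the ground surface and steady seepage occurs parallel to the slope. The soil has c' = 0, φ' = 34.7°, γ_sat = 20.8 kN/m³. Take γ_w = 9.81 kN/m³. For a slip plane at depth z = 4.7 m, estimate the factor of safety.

FS = 1.14

With seepage parallel to the slope and the water table at the surface, the effective normal stress on the slip plane uses the buoyant unit weight γ' = γ_sat − γ_w while the driving shear stress uses γ_sat:
FS = [c' + γ' z cos²β tanφ'] / [γ_sat z sinβ cosβ]
(For c' = 0 this reduces to FS = (γ'/γ_sat)·tanφ'/tanβ.)
γ' = 20.8 − 9.81 = 10.99 kN/m³
Numerator = 0.0 + 10.99·4.7·cos²17.8°·tan34.7° = 0.0 + 10.99·4.7·0.9066·0.6924 = 32.424 kPa
Denominator = 20.8·4.7·sin17.8°·cos17.8° = 20.8·4.7·0.3057·0.9521 = 28.454 kPa
FS = 32.424 / 28.454 = 1.140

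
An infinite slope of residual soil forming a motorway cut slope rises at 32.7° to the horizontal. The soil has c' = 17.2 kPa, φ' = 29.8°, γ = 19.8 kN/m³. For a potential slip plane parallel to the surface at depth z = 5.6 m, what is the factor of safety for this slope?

FS = 1.23

For an infinite slope with a slip plane parallel to the surface (no pore pressure): FS = [c' + γz cos²β tanφ'] / [γz sinβ cosβ].
γz = 19.8·5.6 = 110.88 kN/m²
Numerator = 17.2 + 110.88·cos²32.7°·tan29.8° = 17.2 + 110.88·0.7081·0.5727 = 62.168 kPa
Denominator = 110.88·sin32.7°·cos32.7° = 110.88·0.5402·0.8415 = 50.408 kPa
FS = 62.168 / 50.408 = 1.233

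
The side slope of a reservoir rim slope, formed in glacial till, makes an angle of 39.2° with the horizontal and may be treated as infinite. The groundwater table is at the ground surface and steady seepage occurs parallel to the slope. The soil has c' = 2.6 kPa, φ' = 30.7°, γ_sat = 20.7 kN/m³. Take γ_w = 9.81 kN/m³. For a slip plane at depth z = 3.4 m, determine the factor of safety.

With seepage parallel to the slope and the water table at the surface, the effective normal stress on the slip plane uses the buoyant unit weight γ' = γ_sat − γ_w while the driving shear stress uses γ_sat:
FS = [c' + γ' z cos²β tanφ'] / [γ_sat z sinβ cosβ]
γ' = 20.7 − 9.81 = 10.89 kN/m³
Numerator = 2.6 + 10.89·3.4·cos²39.2°·tan30.7° = 2.6 + 10.89·3.4·0.6005·0.5938 = 15.803 kPa
Denominator = 20.7·3.4·sin39.2°·cos39.2° = 20.7·3.4·0.6320·0.7749 = 34.471 kPa
FS = 15.803 / 34.471 = 0.458

FS = 0.46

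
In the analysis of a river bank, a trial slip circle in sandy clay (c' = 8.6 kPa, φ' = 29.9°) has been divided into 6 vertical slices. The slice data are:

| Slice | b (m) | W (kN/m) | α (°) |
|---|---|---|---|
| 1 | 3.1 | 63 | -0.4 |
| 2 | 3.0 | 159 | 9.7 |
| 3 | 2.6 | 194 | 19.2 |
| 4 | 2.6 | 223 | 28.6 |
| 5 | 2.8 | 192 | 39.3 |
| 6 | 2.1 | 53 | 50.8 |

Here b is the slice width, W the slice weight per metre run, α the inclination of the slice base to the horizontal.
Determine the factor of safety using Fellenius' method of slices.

Ordinary method of slices: FS = Σ[c'·Δl_i + (W_i cosα_i)·tanφ'] / Σ W_i sinα_i, with Δl_i = b_i / cosα_i.
Slice 1: Δl = 3.1/cos(-0.4°) = 3.100 m; N'_1 = 63·cos(-0.4°) = 63.0; c'Δl = 26.66; W sinα = -0.4
Slice 2: Δl = 3.0/cos9.7° = 3.044 m; N'_2 = 159·cos9.7° = 156.7; c'Δl = 26.17; W sinα = 26.8
Slice 3: Δl = 2.6/cos19.2° = 2.753 m; N'_3 = 194·cos19.2° = 183.2; c'Δl = 23.68; W sinα = 63.8
Slice 4: Δl = 2.6/cos28.6° = 2.961 m; N'_4 = 223·cos28.6° = 195.8; c'Δl = 25.47; W sinα = 106.7
Slice 5: Δl = 2.8/cos39.3° = 3.618 m; N'_5 = 192·cos39.3° = 148.6; c'Δl = 31.12; W sinα = 121.6
Slice 6: Δl = 2.1/cos50.8° = 3.323 m; N'_6 = 53·cos50.8° = 33.5; c'Δl = 28.57; W sinα = 41.1
Σc'Δl = 161.7 kN/m; ΣN' = 780.8 kN/m; ΣW sinα = 359.6 kN/m
Resisting = 161.7 + 780.8·tan29.9° = 161.7 + 449.0 = 610.7 kN/m
FS = 610.7 / 359.6 = 1.698

FS = 1.70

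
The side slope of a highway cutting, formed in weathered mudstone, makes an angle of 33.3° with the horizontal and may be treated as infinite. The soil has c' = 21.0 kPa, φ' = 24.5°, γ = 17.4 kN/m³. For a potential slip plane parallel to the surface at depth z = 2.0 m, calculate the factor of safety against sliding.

For an infinite slope with a slip plane parallel to the surface (no pore pressure): FS = [c' + γz cos²β tanφ'] / [γz sinβ cosβ].
γz = 17.4·2.0 = 34.80 kN/m²
Numerator = 21.0 + 34.80·cos²33.3°·tan24.5° = 21.0 + 34.80·0.6986·0.4557 = 32.079 kPa
Denominator = 34.80·sin33.3°·cos33.3° = 34.80·0.5490·0.8358 = 15.969 kPa
FS = 32.079 / 15.969 = 2.009

FS = 2.01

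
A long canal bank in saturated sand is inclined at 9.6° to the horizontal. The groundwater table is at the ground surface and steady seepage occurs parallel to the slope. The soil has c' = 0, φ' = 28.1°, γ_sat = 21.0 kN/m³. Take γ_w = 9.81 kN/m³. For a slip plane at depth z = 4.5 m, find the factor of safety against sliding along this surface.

FS = 1.68

With seepage parallel to the slope and the water table at the surface, the effective normal stress on the slip plane uses the buoyant unit weight γ' = γ_sat − γ_w while the driving shear stress uses γ_sat:
FS = [c' + γ' z cos²β tanφ'] / [γ_sat z sinβ cosβ]
(For c' = 0 this reduces to FS = (γ'/γ_sat)·tanφ'/tanβ.)
γ' = 21.0 − 9.81 = 11.19 kN/m³
Numerator = 0.0 + 11.19·4.5·cos²9.6°·tan28.1° = 0.0 + 11.19·4.5·0.9722·0.5340 = 26.139 kPa
Denominator = 21.0·4.5·sin9.6°·cos9.6° = 21.0·4.5·0.1668·0.9860 = 15.539 kPa
FS = 26.139 / 15.539 = 1.682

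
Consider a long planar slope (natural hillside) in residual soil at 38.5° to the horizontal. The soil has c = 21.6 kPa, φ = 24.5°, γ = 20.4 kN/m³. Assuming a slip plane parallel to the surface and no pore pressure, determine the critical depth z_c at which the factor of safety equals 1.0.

Setting FS = 1.00 in FS = [c + γz cos²β tanφ] / [γz sinβ cosβ] and solving for z:
z = c / [γ cosβ (FS·sinβ − cosβ·tanφ)]
  = 21.6 / [20.4·cos38.5°·(1.00·sin38.5° − cos38.5°·tan24.5°)]
  = 21.6 / [20.4·0.7826·(1.00·0.6225 − 0.7826·0.4557)]
  = 21.6 / 4.2445 = 5.089 m

z_c = 5.09 m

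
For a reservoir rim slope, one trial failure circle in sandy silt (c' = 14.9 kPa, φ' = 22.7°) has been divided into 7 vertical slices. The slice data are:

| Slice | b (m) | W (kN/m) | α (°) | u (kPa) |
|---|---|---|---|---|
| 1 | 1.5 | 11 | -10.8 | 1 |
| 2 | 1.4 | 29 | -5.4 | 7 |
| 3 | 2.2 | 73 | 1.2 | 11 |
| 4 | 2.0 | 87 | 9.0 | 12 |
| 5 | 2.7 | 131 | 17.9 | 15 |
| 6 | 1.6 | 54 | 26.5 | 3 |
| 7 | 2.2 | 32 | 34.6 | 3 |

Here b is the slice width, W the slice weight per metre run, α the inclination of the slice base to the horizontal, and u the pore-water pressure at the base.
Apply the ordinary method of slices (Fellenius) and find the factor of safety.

Ordinary method of slices: FS = Σ[c'·Δl_i + (W_i cosα_i − u_i·Δl_i)·tanφ'] / Σ W_i sinα_i, with Δl_i = b_i / cosα_i.
Slice 1: Δl = 1.5/cos(-10.8°) = 1.527 m; N'_1 = 11·cos(-10.8°) − 1·1.527 = 9.3; c'Δl = 22.75; W sinα = -2.1
Slice 2: Δl = 1.4/cos(-5.4°) = 1.406 m; N'_2 = 29·cos(-5.4°) − 7·1.406 = 19.0; c'Δl = 20.95; W sinα = -2.7
Slice 3: Δl = 2.2/cos1.2° = 2.200 m; N'_3 = 73·cos1.2° − 11·2.200 = 48.8; c'Δl = 32.79; W sinα = 1.5
Slice 4: Δl = 2.0/cos9.0° = 2.025 m; N'_4 = 87·cos9.0° − 12·2.025 = 61.6; c'Δl = 30.17; W sinα = 13.6
Slice 5: Δl = 2.7/cos17.9° = 2.837 m; N'_5 = 131·cos17.9° − 15·2.837 = 82.1; c'Δl = 42.28; W sinα = 40.3
Slice 6: Δl = 1.6/cos26.5° = 1.788 m; N'_6 = 54·cos26.5° − 3·1.788 = 43.0; c'Δl = 26.64; W sinα = 24.1
Slice 7: Δl = 2.2/cos34.6° = 2.673 m; N'_7 = 32·cos34.6° − 3·2.673 = 18.3; c'Δl = 39.82; W sinα = 18.2
Σc'Δl = 215.4 kN/m; ΣN' = 282.1 kN/m; ΣW sinα = 92.9 kN/m
Resisting = 215.4 + 282.1·tan22.7° = 215.4 + 118.0 = 333.4 kN/m
FS = 333.4 / 92.9 = 3.590

FS = 3.59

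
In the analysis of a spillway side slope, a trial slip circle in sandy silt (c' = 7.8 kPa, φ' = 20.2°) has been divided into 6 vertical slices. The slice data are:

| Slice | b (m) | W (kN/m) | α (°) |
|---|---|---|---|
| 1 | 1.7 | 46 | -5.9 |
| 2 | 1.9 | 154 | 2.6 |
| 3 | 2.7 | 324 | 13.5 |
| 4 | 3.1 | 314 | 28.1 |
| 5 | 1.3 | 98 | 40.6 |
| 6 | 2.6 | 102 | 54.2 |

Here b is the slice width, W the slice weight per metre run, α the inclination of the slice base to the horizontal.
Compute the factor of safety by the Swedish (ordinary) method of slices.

FS = 1.25

Ordinary method of slices: FS = Σ[c'·Δl_i + (W_i cosα_i)·tanφ'] / Σ W_i sinα_i, with Δl_i = b_i / cosα_i.
Slice 1: Δl = 1.7/cos(-5.9°) = 1.709 m; N'_1 = 46·cos(-5.9°) = 45.8; c'Δl = 13.33; W sinα = -4.7
Slice 2: Δl = 1.9/cos2.6° = 1.902 m; N'_2 = 154·cos2.6° = 153.8; c'Δl = 14.84; W sinα = 7.0
Slice 3: Δl = 2.7/cos13.5° = 2.777 m; N'_3 = 324·cos13.5° = 315.0; c'Δl = 21.66; W sinα = 75.6
Slice 4: Δl = 3.1/cos28.1° = 3.514 m; N'_4 = 314·cos28.1° = 277.0; c'Δl = 27.41; W sinα = 147.9
Slice 5: Δl = 1.3/cos40.6° = 1.712 m; N'_5 = 98·cos40.6° = 74.4; c'Δl = 13.35; W sinα = 63.8
Slice 6: Δl = 2.6/cos54.2° = 4.445 m; N'_6 = 102·cos54.2° = 59.7; c'Δl = 34.67; W sinα = 82.7
Σc'Δl = 125.3 kN/m; ΣN' = 925.7 kN/m; ΣW sinα = 372.3 kN/m
Resisting = 125.3 + 925.7·tan20.2° = 125.3 + 340.6 = 465.9 kN/m
FS = 465.9 / 372.3 = 1.251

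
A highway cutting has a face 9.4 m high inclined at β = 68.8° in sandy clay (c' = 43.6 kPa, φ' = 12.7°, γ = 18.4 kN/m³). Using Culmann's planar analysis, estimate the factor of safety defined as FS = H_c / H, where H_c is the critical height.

FS = 2.07

H_c = (4c'/γ) · sinβ cosφ' / [1 − cos(β − φ')]
    = (4·43.6/18.4) · sin68.8°·cos12.7° / [1 − cos56.1°]
    = 9.478 · 0.9095 / 0.4423 = 19.49 m
FS = H_c / H = 19.49 / 9.4 = 2.074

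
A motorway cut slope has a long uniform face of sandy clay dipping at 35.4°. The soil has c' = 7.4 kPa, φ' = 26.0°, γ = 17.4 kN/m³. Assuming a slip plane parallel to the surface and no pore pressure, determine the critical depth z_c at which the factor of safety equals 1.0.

z_c = 2.87 m

Setting FS = 1.00 in FS = [c' + γz cos²β tanφ'] / [γz sinβ cosβ] and solving for z:
z = c' / [γ cosβ (FS·sinβ − cosβ·tanφ')]
  = 7.4 / [17.4·cos35.4°·(1.00·sin35.4° − cos35.4°·tan26.0°)]
  = 7.4 / [17.4·0.8151·(1.00·0.5793 − 0.8151·0.4877)]
  = 7.4 / 2.5773 = 2.871 m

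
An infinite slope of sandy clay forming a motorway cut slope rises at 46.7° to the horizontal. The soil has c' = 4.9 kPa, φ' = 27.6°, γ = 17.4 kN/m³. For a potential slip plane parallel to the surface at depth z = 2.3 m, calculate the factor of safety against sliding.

For an infinite slope with a slip plane parallel to the surface (no pore pressure): FS = [c' + γz cos²β tanφ'] / [γz sinβ cosβ].
γz = 17.4·2.3 = 40.02 kN/m²
Numerator = 4.9 + 40.02·cos²46.7°·tan27.6° = 4.9 + 40.02·0.4703·0.5228 = 14.741 kPa
Denominator = 40.02·sin46.7°·cos46.7° = 40.02·0.7278·0.6858 = 19.975 kPa
FS = 14.741 / 19.975 = 0.738

FS = 0.74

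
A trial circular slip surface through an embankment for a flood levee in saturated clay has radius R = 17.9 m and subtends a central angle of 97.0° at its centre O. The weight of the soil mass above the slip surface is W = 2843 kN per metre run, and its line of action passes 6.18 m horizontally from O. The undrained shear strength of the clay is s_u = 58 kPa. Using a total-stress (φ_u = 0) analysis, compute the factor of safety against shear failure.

FS = 1.79

Taking moments about the centre O, the resisting moment is provided by the undrained shear strength acting along the arc:
Arc length L_a = R·θ = 17.9·(97.0°·π/180) = 17.9·1.6930 = 30.30 m
M_R = s_u·L_a·R = 58·30.30·17.9 = 31461.8 kN·m/m
M_D = W·d = 2843·6.18 = 17569.7 kN·m/m
FS = M_R / M_D = 31461.8 / 17569.7 = 1.791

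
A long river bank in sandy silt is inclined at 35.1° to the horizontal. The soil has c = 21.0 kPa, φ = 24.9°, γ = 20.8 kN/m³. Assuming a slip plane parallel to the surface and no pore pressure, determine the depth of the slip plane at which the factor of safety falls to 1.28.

z = 3.46 m

Setting FS = 1.28 in FS = [c + γz cos²β tanφ] / [γz sinβ cosβ] and solving for z:
z = c / [γ cosβ (FS·sinβ − cosβ·tanφ)]
  = 21.0 / [20.8·cos35.1°·(1.28·sin35.1° − cos35.1°·tan24.9°)]
  = 21.0 / [20.8·0.8181·(1.28·0.5750 − 0.8181·0.4642)]
  = 21.0 / 6.0622 = 3.464 m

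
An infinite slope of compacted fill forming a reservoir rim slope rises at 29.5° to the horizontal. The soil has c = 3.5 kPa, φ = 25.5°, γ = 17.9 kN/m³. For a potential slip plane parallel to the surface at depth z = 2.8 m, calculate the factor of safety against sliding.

For an infinite slope with a slip plane parallel to the surface (no pore pressure): FS = [c + γz cos²β tanφ] / [γz sinβ cosβ].
γz = 17.9·2.8 = 50.12 kN/m²
Numerator = 3.5 + 50.12·cos²29.5°·tan25.5° = 3.5 + 50.12·0.7575·0.4770 = 21.609 kPa
Denominator = 50.12·sin29.5°·cos29.5° = 50.12·0.4924·0.8704 = 21.481 kPa
FS = 21.609 / 21.481 = 1.006

FS = 1.01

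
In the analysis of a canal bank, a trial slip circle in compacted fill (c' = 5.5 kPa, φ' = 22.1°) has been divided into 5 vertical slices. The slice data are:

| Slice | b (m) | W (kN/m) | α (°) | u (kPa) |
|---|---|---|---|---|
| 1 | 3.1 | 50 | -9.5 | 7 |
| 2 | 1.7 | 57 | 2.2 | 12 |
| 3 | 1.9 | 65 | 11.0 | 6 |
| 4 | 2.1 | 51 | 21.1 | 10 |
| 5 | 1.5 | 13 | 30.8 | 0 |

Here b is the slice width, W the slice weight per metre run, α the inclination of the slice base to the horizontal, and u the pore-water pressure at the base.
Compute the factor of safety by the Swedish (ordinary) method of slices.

Ordinary method of slices: FS = Σ[c'·Δl_i + (W_i cosα_i − u_i·Δl_i)·tanφ'] / Σ W_i sinα_i, with Δl_i = b_i / cosα_i.
Slice 1: Δl = 3.1/cos(-9.5°) = 3.143 m; N'_1 = 50·cos(-9.5°) − 7·3.143 = 27.3; c'Δl = 17.29; W sinα = -8.3
Slice 2: Δl = 1.7/cos2.2° = 1.701 m; N'_2 = 57·cos2.2° − 12·1.701 = 36.5; c'Δl = 9.36; W sinα = 2.2
Slice 3: Δl = 1.9/cos11.0° = 1.936 m; N'_3 = 65·cos11.0° − 6·1.936 = 52.2; c'Δl = 10.65; W sinα = 12.4
Slice 4: Δl = 2.1/cos21.1° = 2.251 m; N'_4 = 51·cos21.1° − 10·2.251 = 25.1; c'Δl = 12.38; W sinα = 18.4
Slice 5: Δl = 1.5/cos30.8° = 1.746 m; N'_5 = 13·cos30.8° − 0·1.746 = 11.2; c'Δl = 9.60; W sinα = 6.7
Σc'Δl = 59.3 kN/m; ΣN' = 152.3 kN/m; ΣW sinα = 31.4 kN/m
Resisting = 59.3 + 152.3·tan22.1° = 59.3 + 61.8 = 121.1 kN/m
FS = 121.1 / 31.4 = 3.863

FS = 3.86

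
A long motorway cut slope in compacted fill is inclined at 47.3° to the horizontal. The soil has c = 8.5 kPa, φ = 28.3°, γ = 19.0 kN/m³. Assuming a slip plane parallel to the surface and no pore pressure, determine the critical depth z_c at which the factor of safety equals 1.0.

Setting FS = 1.00 in FS = [c + γz cos²β tanφ] / [γz sinβ cosβ] and solving for z:
z = c / [γ cosβ (FS·sinβ − cosβ·tanφ)]
  = 8.5 / [19.0·cos47.3°·(1.00·sin47.3° − cos47.3°·tan28.3°)]
  = 8.5 / [19.0·0.6782·(1.00·0.7349 − 0.6782·0.5384)]
  = 8.5 / 4.7644 = 1.784 m

z_c = 1.78 m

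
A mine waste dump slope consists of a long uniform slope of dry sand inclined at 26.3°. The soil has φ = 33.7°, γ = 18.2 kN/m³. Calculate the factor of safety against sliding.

For a dry cohesionless infinite slope the factor of safety is FS = tanφ / tanβ.
FS = tan33.7° / tan26.3° = 0.6669 / 0.4942 = 1.349

FS = 1.35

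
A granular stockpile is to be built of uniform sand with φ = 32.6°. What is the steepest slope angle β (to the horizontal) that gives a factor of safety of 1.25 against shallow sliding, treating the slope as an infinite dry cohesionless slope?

β = 27.1°

For an infinite dry cohesionless slope FS = tanφ/tanβ, so tanβ = tanφ / FS.
tanβ = tan32.6° / 1.25 = 0.6395 / 1.25 = 0.5116
β = arctan(0.5116) = 27.10°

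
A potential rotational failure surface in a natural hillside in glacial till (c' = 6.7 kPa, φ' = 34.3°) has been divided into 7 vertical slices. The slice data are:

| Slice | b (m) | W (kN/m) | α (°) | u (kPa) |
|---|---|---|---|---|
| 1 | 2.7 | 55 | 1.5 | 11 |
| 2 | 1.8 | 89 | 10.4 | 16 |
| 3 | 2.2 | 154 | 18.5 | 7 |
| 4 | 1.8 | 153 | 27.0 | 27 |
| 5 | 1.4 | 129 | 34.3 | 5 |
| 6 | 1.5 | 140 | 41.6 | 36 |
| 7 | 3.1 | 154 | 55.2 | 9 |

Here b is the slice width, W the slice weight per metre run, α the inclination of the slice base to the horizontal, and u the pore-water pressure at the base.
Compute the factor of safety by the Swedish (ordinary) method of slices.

FS = 1.02

Ordinary method of slices: FS = Σ[c'·Δl_i + (W_i cosα_i − u_i·Δl_i)·tanφ'] / Σ W_i sinα_i, with Δl_i = b_i / cosα_i.
Slice 1: Δl = 2.7/cos1.5° = 2.701 m; N'_1 = 55·cos1.5° − 11·2.701 = 25.3; c'Δl = 18.10; W sinα = 1.4
Slice 2: Δl = 1.8/cos10.4° = 1.830 m; N'_2 = 89·cos10.4° − 16·1.830 = 58.3; c'Δl = 12.26; W sinα = 16.1
Slice 3: Δl = 2.2/cos18.5° = 2.320 m; N'_3 = 154·cos18.5° − 7·2.320 = 129.8; c'Δl = 15.54; W sinα = 48.9
Slice 4: Δl = 1.8/cos27.0° = 2.020 m; N'_4 = 153·cos27.0° − 27·2.020 = 81.8; c'Δl = 13.54; W sinα = 69.5
Slice 5: Δl = 1.4/cos34.3° = 1.695 m; N'_5 = 129·cos34.3° − 5·1.695 = 98.1; c'Δl = 11.35; W sinα = 72.7
Slice 6: Δl = 1.5/cos41.6° = 2.006 m; N'_6 = 140·cos41.6° − 36·2.006 = 32.5; c'Δl = 13.44; W sinα = 92.9
Slice 7: Δl = 3.1/cos55.2° = 5.432 m; N'_7 = 154·cos55.2° − 9·5.432 = 39.0; c'Δl = 36.39; W sinα = 126.5
Σc'Δl = 120.6 kN/m; ΣN' = 464.7 kN/m; ΣW sinα = 427.9 kN/m
Resisting = 120.6 + 464.7·tan34.3° = 120.6 + 317.0 = 437.6 kN/m
FS = 437.6 / 427.9 = 1.023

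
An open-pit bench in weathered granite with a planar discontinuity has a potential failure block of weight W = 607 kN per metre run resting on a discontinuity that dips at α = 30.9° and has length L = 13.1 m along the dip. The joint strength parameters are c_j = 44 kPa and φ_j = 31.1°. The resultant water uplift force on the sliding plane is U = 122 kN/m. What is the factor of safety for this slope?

FS = 2.62

Resolving the block weight along and normal to the plane and applying the Mohr–Coulomb strength on the joint:
N' = W cosα − U = 607·cos30.9° − 122 = 398.8 kN/m
Driving force T = W sinα = 607·sin30.9° = 311.7 kN/m
Resisting force R = c_j·L + N'·tanφ_j = 44·13.1 + 398.8·tan31.1° = 576.4 + 240.6 = 817.0 kN/m
FS = R / T = 817.0 / 311.7 = 2.621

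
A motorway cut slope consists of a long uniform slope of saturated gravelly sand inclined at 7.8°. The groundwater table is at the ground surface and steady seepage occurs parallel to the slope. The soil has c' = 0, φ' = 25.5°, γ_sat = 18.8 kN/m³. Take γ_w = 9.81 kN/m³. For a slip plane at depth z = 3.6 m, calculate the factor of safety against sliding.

With seepage parallel to the slope and the water table at the surface, the effective normal stress on the slip plane uses the buoyant unit weight γ' = γ_sat − γ_w while the driving shear stress uses γ_sat:
FS = [c' + γ' z cos²β tanφ'] / [γ_sat z sinβ cosβ]
(For c' = 0 this reduces to FS = (γ'/γ_sat)·tanφ'/tanβ.)
γ' = 18.8 − 9.81 = 8.99 kN/m³
Numerator = 0.0 + 8.99·3.6·cos²7.8°·tan25.5° = 0.0 + 8.99·3.6·0.9816·0.4770 = 15.153 kPa
Denominator = 18.8·3.6·sin7.8°·cos7.8° = 18.8·3.6·0.1357·0.9907 = 9.100 kPa
FS = 15.153 / 9.100 = 1.665

FS = 1.67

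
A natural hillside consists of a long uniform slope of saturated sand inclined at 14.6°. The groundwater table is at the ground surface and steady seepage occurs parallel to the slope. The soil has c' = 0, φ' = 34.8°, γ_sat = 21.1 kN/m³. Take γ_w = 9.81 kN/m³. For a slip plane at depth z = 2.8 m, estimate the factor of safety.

With seepage parallel to the slope and the water table at the surface, the effective normal stress on the slip plane uses the buoyant unit weight γ' = γ_sat − γ_w while the driving shear stress uses γ_sat:
FS = [c' + γ' z cos²β tanφ'] / [γ_sat z sinβ cosβ]
(For c' = 0 this reduces to FS = (γ'/γ_sat)·tanφ'/tanβ.)
γ' = 21.1 − 9.81 = 11.29 kN/m³
Numerator = 0.0 + 11.29·2.8·cos²14.6°·tan34.8° = 0.0 + 11.29·2.8·0.9365·0.6950 = 20.575 kPa
Denominator = 21.1·2.8·sin14.6°·cos14.6° = 21.1·2.8·0.2521·0.9677 = 14.411 kPa
FS = 20.575 / 14.411 = 1.428

FS = 1.43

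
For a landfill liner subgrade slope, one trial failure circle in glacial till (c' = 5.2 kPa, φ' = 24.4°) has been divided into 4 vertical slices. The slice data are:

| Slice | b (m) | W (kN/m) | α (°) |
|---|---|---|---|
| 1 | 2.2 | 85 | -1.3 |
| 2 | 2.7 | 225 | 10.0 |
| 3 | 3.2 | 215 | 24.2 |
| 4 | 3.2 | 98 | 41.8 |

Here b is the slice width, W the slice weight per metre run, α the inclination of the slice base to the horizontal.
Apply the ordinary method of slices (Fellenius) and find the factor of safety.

FS = 1.72

Ordinary method of slices: FS = Σ[c'·Δl_i + (W_i cosα_i)·tanφ'] / Σ W_i sinα_i, with Δl_i = b_i / cosα_i.
Slice 1: Δl = 2.2/cos(-1.3°) = 2.201 m; N'_1 = 85·cos(-1.3°) = 85.0; c'Δl = 11.44; W sinα = -1.9
Slice 2: Δl = 2.7/cos10.0° = 2.742 m; N'_2 = 225·cos10.0° = 221.6; c'Δl = 14.26; W sinα = 39.1
Slice 3: Δl = 3.2/cos24.2° = 3.508 m; N'_3 = 215·cos24.2° = 196.1; c'Δl = 18.24; W sinα = 88.1
Slice 4: Δl = 3.2/cos41.8° = 4.293 m; N'_4 = 98·cos41.8° = 73.1; c'Δl = 22.32; W sinα = 65.3
Σc'Δl = 66.3 kN/m; ΣN' = 575.7 kN/m; ΣW sinα = 190.6 kN/m
Resisting = 66.3 + 575.7·tan24.4° = 66.3 + 261.2 = 327.4 kN/m
FS = 327.4 / 190.6 = 1.718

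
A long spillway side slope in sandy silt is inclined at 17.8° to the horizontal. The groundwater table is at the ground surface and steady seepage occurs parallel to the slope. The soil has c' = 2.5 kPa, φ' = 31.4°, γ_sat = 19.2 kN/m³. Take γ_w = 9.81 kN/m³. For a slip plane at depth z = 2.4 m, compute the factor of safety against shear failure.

FS = 1.12

With seepage parallel to the slope and the water table at the surface, the effective normal stress on the slip plane uses the buoyant unit weight γ' = γ_sat − γ_w while the driving shear stress uses γ_sat:
FS = [c' + γ' z cos²β tanφ'] / [γ_sat z sinβ cosβ]
γ' = 19.2 − 9.81 = 9.39 kN/m³
Numerator = 2.5 + 9.39·2.4·cos²17.8°·tan31.4° = 2.5 + 9.39·2.4·0.9066·0.6104 = 14.971 kPa
Denominator = 19.2·2.4·sin17.8°·cos17.8° = 19.2·2.4·0.3057·0.9521 = 13.412 kPa
FS = 14.971 / 13.412 = 1.116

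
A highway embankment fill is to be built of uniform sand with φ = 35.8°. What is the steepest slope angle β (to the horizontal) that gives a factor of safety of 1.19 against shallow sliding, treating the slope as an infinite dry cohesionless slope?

For an infinite dry cohesionless slope FS = tanφ/tanβ, so tanβ = tanφ / FS.
tanβ = tan35.8° / 1.19 = 0.7212 / 1.19 = 0.6061
β = arctan(0.6061) = 31.22°

β = 31.2°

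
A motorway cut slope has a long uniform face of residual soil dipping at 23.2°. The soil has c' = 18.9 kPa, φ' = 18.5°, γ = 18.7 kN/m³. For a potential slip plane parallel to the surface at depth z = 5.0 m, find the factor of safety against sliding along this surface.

For an infinite slope with a slip plane parallel to the surface (no pore pressure): FS = [c' + γz cos²β tanφ'] / [γz sinβ cosβ].
γz = 18.7·5.0 = 93.50 kN/m²
Numerator = 18.9 + 93.50·cos²23.2°·tan18.5° = 18.9 + 93.50·0.8448·0.3346 = 45.330 kPa
Denominator = 93.50·sin23.2°·cos23.2° = 93.50·0.3939·0.9191 = 33.855 kPa
FS = 45.330 / 33.855 = 1.339

FS = 1.34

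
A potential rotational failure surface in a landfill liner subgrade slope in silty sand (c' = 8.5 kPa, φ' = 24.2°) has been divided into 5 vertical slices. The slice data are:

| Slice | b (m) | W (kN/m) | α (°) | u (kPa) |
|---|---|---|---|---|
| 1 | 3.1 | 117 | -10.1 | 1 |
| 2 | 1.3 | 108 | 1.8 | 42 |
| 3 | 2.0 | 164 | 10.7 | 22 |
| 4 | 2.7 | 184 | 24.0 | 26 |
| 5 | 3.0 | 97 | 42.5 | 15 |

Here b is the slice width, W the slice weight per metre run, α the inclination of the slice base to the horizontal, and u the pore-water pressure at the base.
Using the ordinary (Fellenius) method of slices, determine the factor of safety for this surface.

FS = 1.87

Ordinary method of slices: FS = Σ[c'·Δl_i + (W_i cosα_i − u_i·Δl_i)·tanφ'] / Σ W_i sinα_i, with Δl_i = b_i / cosα_i.
Slice 1: Δl = 3.1/cos(-10.1°) = 3.149 m; N'_1 = 117·cos(-10.1°) − 1·3.149 = 112.0; c'Δl = 26.76; W sinα = -20.5
Slice 2: Δl = 1.3/cos1.8° = 1.301 m; N'_2 = 108·cos1.8° − 42·1.301 = 53.3; c'Δl = 11.06; W sinα = 3.4
Slice 3: Δl = 2.0/cos10.7° = 2.035 m; N'_3 = 164·cos10.7° − 22·2.035 = 116.4; c'Δl = 17.30; W sinα = 30.4
Slice 4: Δl = 2.7/cos24.0° = 2.956 m; N'_4 = 184·cos24.0° − 26·2.956 = 91.2; c'Δl = 25.12; W sinα = 74.8
Slice 5: Δl = 3.0/cos42.5° = 4.069 m; N'_5 = 97·cos42.5° − 15·4.069 = 10.5; c'Δl = 34.59; W sinα = 65.5
Σc'Δl = 114.8 kN/m; ΣN' = 383.5 kN/m; ΣW sinα = 153.7 kN/m
Resisting = 114.8 + 383.5·tan24.2° = 114.8 + 172.3 = 287.2 kN/m
FS = 287.2 / 153.7 = 1.868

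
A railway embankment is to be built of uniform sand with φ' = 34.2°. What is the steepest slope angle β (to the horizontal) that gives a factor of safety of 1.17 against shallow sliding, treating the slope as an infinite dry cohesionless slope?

β = 30.2°

For an infinite dry cohesionless slope FS = tanφ'/tanβ, so tanβ = tanφ' / FS.
tanβ = tan34.2° / 1.17 = 0.6796 / 1.17 = 0.5809
β = arctan(0.5809) = 30.15°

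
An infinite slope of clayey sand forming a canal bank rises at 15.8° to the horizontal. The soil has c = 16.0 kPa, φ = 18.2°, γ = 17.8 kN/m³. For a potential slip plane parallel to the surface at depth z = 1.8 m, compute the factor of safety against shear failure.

For an infinite slope with a slip plane parallel to the surface (no pore pressure): FS = [c + γz cos²β tanφ] / [γz sinβ cosβ].
γz = 17.8·1.8 = 32.04 kN/m²
Numerator = 16.0 + 32.04·cos²15.8°·tan18.2° = 16.0 + 32.04·0.9259·0.3288 = 25.753 kPa
Denominator = 32.04·sin15.8°·cos15.8° = 32.04·0.2723·0.9622 = 8.394 kPa
FS = 25.753 / 8.394 = 3.068

FS = 3.07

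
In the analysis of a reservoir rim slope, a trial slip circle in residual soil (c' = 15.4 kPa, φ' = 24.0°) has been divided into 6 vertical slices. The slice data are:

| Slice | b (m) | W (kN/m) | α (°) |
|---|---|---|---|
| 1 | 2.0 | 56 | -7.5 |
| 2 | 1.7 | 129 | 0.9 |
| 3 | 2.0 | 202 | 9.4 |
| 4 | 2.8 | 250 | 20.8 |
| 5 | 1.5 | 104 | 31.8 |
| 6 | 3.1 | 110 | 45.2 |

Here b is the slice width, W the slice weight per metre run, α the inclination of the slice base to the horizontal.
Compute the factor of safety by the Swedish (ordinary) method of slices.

Ordinary method of slices: FS = Σ[c'·Δl_i + (W_i cosα_i)·tanφ'] / Σ W_i sinα_i, with Δl_i = b_i / cosα_i.
Slice 1: Δl = 2.0/cos(-7.5°) = 2.017 m; N'_1 = 56·cos(-7.5°) = 55.5; c'Δl = 31.07; W sinα = -7.3
Slice 2: Δl = 1.7/cos0.9° = 1.700 m; N'_2 = 129·cos0.9° = 129.0; c'Δl = 26.18; W sinα = 2.0
Slice 3: Δl = 2.0/cos9.4° = 2.027 m; N'_3 = 202·cos9.4° = 199.3; c'Δl = 31.22; W sinα = 33.0
Slice 4: Δl = 2.8/cos20.8° = 2.995 m; N'_4 = 250·cos20.8° = 233.7; c'Δl = 46.13; W sinα = 88.8
Slice 5: Δl = 1.5/cos31.8° = 1.765 m; N'_5 = 104·cos31.8° = 88.4; c'Δl = 27.18; W sinα = 54.8
Slice 6: Δl = 3.1/cos45.2° = 4.399 m; N'_6 = 110·cos45.2° = 77.5; c'Δl = 67.75; W sinα = 78.1
Σc'Δl = 229.5 kN/m; ΣN' = 783.4 kN/m; ΣW sinα = 249.3 kN/m
Resisting = 229.5 + 783.4·tan24.0° = 229.5 + 348.8 = 578.3 kN/m
FS = 578.3 / 249.3 = 2.319

FS = 2.32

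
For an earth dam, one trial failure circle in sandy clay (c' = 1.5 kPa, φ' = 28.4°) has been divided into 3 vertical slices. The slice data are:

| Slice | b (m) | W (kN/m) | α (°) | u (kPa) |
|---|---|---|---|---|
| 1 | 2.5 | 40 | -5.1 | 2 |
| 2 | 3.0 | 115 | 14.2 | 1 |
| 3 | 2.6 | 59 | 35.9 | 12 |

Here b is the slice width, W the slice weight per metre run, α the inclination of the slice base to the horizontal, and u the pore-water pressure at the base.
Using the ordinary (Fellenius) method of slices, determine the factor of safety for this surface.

FS = 1.61

Ordinary method of slices: FS = Σ[c'·Δl_i + (W_i cosα_i − u_i·Δl_i)·tanφ'] / Σ W_i sinα_i, with Δl_i = b_i / cosα_i.
Slice 1: Δl = 2.5/cos(-5.1°) = 2.510 m; N'_1 = 40·cos(-5.1°) − 2·2.510 = 34.8; c'Δl = 3.76; W sinα = -3.6
Slice 2: Δl = 3.0/cos14.2° = 3.095 m; N'_2 = 115·cos14.2° − 1·3.095 = 108.4; c'Δl = 4.64; W sinα = 28.2
Slice 3: Δl = 2.6/cos35.9° = 3.210 m; N'_3 = 59·cos35.9° − 12·3.210 = 9.3; c'Δl = 4.81; W sinα = 34.6
Σc'Δl = 13.2 kN/m; ΣN' = 152.5 kN/m; ΣW sinα = 59.3 kN/m
Resisting = 13.2 + 152.5·tan28.4° = 13.2 + 82.5 = 95.7 kN/m
FS = 95.7 / 59.3 = 1.615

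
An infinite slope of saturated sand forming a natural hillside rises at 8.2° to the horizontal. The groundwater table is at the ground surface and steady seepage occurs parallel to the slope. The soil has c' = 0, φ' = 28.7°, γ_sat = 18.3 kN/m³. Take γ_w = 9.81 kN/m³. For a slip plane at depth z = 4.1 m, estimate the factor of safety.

FS = 1.76

With seepage parallel to the slope and the water table at the surface, the effective normal stress on the slip plane uses the buoyant unit weight γ' = γ_sat − γ_w while the driving shear stress uses γ_sat:
FS = [c' + γ' z cos²β tanφ'] / [γ_sat z sinβ cosβ]
(For c' = 0 this reduces to FS = (γ'/γ_sat)·tanφ'/tanβ.)
γ' = 18.3 − 9.81 = 8.49 kN/m³
Numerator = 0.0 + 8.49·4.1·cos²8.2°·tan28.7° = 0.0 + 8.49·4.1·0.9797·0.5475 = 18.670 kPa
Denominator = 18.3·4.1·sin8.2°·cos8.2° = 18.3·4.1·0.1426·0.9898 = 10.592 kPa
FS = 18.670 / 10.592 = 1.763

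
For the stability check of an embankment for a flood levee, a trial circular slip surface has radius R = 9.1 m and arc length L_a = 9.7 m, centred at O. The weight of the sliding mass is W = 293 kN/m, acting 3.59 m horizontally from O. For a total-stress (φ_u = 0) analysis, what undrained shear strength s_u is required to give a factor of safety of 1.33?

FS = s_u·L_a·R / (W·d), so s_u = FS·W·d / (L_a·R).
s_u = 1.33·293·3.59 / (9.70·9.1) = 1399.0 / 88.27 = 15.85 kPa

s_u = 15.8 kPa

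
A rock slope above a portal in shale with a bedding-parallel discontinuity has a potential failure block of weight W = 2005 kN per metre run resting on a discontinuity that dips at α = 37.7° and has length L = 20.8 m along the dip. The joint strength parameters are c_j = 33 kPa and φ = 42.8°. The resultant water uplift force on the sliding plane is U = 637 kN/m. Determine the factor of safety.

Resolving the block weight along and normal to the plane and applying the Mohr–Coulomb strength on the joint:
N' = W cosα − U = 2005·cos37.7° − 637 = 949.4 kN/m
Driving force T = W sinα = 2005·sin37.7° = 1226.1 kN/m
Resisting force R = c_j·L + N'·tanφ = 33·20.8 + 949.4·tan42.8° = 686.4 + 879.2 = 1565.6 kN/m
FS = R / T = 1565.6 / 1226.1 = 1.277

FS = 1.28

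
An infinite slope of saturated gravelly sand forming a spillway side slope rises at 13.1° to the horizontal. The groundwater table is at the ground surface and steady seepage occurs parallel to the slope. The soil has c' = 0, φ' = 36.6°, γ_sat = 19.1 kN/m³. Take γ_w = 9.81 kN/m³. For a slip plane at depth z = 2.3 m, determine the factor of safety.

FS = 1.55

With seepage parallel to the slope and the water table at the surface, the effective normal stress on the slip plane uses the buoyant unit weight γ' = γ_sat − γ_w while the driving shear stress uses γ_sat:
FS = [c' + γ' z cos²β tanφ'] / [γ_sat z sinβ cosβ]
(For c' = 0 this reduces to FS = (γ'/γ_sat)·tanφ'/tanβ.)
γ' = 19.1 − 9.81 = 9.29 kN/m³
Numerator = 0.0 + 9.29·2.3·cos²13.1°·tan36.6° = 0.0 + 9.29·2.3·0.9486·0.7427 = 15.053 kPa
Denominator = 19.1·2.3·sin13.1°·cos13.1° = 19.1·2.3·0.2267·0.9740 = 9.698 kPa
FS = 15.053 / 9.698 = 1.552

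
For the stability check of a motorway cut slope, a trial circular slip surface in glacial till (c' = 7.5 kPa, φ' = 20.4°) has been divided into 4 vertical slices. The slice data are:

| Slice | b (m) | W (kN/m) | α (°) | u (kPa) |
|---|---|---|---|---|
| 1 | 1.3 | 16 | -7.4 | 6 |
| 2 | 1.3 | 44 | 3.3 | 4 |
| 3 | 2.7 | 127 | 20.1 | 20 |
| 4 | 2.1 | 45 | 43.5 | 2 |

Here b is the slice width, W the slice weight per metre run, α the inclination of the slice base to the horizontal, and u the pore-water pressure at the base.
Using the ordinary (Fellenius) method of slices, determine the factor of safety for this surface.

Ordinary method of slices: FS = Σ[c'·Δl_i + (W_i cosα_i − u_i·Δl_i)·tanφ'] / Σ W_i sinα_i, with Δl_i = b_i / cosα_i.
Slice 1: Δl = 1.3/cos(-7.4°) = 1.311 m; N'_1 = 16·cos(-7.4°) − 6·1.311 = 8.0; c'Δl = 9.83; W sinα = -2.1
Slice 2: Δl = 1.3/cos3.3° = 1.302 m; N'_2 = 44·cos3.3° − 4·1.302 = 38.7; c'Δl = 9.77; W sinα = 2.5
Slice 3: Δl = 2.7/cos20.1° = 2.875 m; N'_3 = 127·cos20.1° − 20·2.875 = 61.8; c'Δl = 21.56; W sinα = 43.6
Slice 4: Δl = 2.1/cos43.5° = 2.895 m; N'_4 = 45·cos43.5° − 2·2.895 = 26.9; c'Δl = 21.71; W sinα = 31.0
Σc'Δl = 62.9 kN/m; ΣN' = 135.3 kN/m; ΣW sinα = 75.1 kN/m
Resisting = 62.9 + 135.3·tan20.4° = 62.9 + 50.3 = 113.2 kN/m
FS = 113.2 / 75.1 = 1.508

FS = 1.51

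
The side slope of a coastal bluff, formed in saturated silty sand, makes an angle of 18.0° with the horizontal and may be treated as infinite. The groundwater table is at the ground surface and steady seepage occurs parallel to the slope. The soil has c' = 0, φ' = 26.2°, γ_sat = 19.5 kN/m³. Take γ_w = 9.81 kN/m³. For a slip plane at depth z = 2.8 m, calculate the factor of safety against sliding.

With seepage parallel to the slope and the water table at the surface, the effective normal stress on the slip plane uses the buoyant unit weight γ' = γ_sat − γ_w while the driving shear stress uses γ_sat:
FS = [c' + γ' z cos²β tanφ'] / [γ_sat z sinβ cosβ]
(For c' = 0 this reduces to FS = (γ'/γ_sat)·tanφ'/tanβ.)
γ' = 19.5 − 9.81 = 9.69 kN/m³
Numerator = 0.0 + 9.69·2.8·cos²18.0°·tan26.2° = 0.0 + 9.69·2.8·0.9045·0.4921 = 12.076 kPa
Denominator = 19.5·2.8·sin18.0°·cos18.0° = 19.5·2.8·0.3090·0.9511 = 16.047 kPa
FS = 12.076 / 16.047 = 0.753

FS = 0.75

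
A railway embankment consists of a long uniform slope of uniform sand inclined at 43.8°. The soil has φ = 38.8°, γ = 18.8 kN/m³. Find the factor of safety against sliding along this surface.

For a dry cohesionless infinite slope the factor of safety is FS = tanφ / tanβ.
FS = tan38.8° / tan43.8° = 0.8040 / 0.9590 = 0.838

FS = 0.84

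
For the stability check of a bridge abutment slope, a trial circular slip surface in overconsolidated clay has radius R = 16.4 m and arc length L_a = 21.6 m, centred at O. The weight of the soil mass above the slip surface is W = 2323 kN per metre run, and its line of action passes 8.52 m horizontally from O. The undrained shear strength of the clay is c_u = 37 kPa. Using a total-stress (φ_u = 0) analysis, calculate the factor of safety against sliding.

Taking moments about the centre O, the resisting moment is provided by the undrained shear strength acting along the arc:
M_R = c_u·L_a·R = 37·21.60·16.4 = 13106.9 kN·m/m
M_D = W·d = 2323·8.52 = 19792.0 kN·m/m
FS = M_R / M_D = 13106.9 / 19792.0 = 0.662

FS = 0.66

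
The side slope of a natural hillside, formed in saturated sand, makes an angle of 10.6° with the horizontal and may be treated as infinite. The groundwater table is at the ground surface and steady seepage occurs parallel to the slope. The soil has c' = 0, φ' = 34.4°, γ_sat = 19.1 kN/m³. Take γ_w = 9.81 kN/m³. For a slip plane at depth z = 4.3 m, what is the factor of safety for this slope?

With seepage parallel to the slope and the water table at the surface, the effective normal stress on the slip plane uses the buoyant unit weight γ' = γ_sat − γ_w while the driving shear stress uses γ_sat:
FS = [c' + γ' z cos²β tanφ'] / [γ_sat z sinβ cosβ]
(For c' = 0 this reduces to FS = (γ'/γ_sat)·tanφ'/tanβ.)
γ' = 19.1 − 9.81 = 9.29 kN/m³
Numerator = 0.0 + 9.29·4.3·cos²10.6°·tan34.4° = 0.0 + 9.29·4.3·0.9662·0.6847 = 26.427 kPa
Denominator = 19.1·4.3·sin10.6°·cos10.6° = 19.1·4.3·0.1840·0.9829 = 14.850 kPa
FS = 26.427 / 14.850 = 1.780

FS = 1.78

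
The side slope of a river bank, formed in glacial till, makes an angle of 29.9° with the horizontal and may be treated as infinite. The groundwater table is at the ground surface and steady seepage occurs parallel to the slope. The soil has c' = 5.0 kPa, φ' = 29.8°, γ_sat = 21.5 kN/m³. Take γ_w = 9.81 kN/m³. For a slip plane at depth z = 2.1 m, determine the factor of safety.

FS = 0.80

With seepage parallel to the slope and the water table at the surface, the effective normal stress on the slip plane uses the buoyant unit weight γ' = γ_sat − γ_w while the driving shear stress uses γ_sat:
FS = [c' + γ' z cos²β tanφ'] / [γ_sat z sinβ cosβ]
γ' = 21.5 − 9.81 = 11.69 kN/m³
Numerator = 5.0 + 11.69·2.1·cos²29.9°·tan29.8° = 5.0 + 11.69·2.1·0.7515·0.5727 = 15.566 kPa
Denominator = 21.5·2.1·sin29.9°·cos29.9° = 21.5·2.1·0.4985·0.8669 = 19.511 kPa
FS = 15.566 / 19.511 = 0.798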